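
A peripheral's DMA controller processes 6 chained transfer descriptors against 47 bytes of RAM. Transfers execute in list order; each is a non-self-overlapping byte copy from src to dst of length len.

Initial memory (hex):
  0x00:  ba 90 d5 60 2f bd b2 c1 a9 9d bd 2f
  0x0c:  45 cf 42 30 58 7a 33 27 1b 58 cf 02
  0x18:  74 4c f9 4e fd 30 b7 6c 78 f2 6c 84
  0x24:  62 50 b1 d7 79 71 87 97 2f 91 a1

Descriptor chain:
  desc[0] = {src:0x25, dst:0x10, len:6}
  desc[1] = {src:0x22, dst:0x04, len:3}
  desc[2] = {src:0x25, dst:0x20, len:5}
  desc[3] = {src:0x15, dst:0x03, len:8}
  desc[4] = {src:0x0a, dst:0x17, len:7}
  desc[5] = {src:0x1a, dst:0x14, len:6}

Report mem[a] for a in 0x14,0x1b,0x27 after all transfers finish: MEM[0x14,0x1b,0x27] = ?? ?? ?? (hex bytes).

MEM[0x14,0x1b,0x27] = cf 42 d7

[0] 0x25->0x10 len=6 : 50 b1 d7 79 71 87
[1] 0x22->0x04 len=3 : 6c 84 62
[2] 0x25->0x20 len=5 : 50 b1 d7 79 71
[3] 0x15->0x03 len=8 : 87 cf 02 74 4c f9 4e fd
[4] 0x0a->0x17 len=7 : fd 2f 45 cf 42 30 50
[5] 0x1a->0x14 len=6 : cf 42 30 50 b7 6c
query mem[0x14]=0xcf, mem[0x1b]=0x42, mem[0x27]=0xd7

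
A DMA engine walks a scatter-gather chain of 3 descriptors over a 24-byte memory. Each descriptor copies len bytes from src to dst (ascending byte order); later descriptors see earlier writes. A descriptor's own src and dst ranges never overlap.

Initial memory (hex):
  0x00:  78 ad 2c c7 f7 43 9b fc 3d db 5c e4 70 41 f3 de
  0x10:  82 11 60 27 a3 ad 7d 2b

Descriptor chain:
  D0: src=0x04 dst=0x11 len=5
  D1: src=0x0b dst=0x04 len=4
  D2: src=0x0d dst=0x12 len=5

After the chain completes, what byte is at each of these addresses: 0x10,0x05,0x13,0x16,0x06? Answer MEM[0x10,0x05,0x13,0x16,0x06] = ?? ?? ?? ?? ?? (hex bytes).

D0: mem[0x11..0x15] <- [f7 43 9b fc 3d]
D1: mem[0x04..0x07] <- [e4 70 41 f3]
D2: mem[0x12..0x16] <- [41 f3 de 82 f7]
query mem[0x10]=0x82, mem[0x05]=0x70, mem[0x13]=0xf3, mem[0x16]=0xf7, mem[0x06]=0x41

MEM[0x10,0x05,0x13,0x16,0x06] = 82 70 f3 f7 41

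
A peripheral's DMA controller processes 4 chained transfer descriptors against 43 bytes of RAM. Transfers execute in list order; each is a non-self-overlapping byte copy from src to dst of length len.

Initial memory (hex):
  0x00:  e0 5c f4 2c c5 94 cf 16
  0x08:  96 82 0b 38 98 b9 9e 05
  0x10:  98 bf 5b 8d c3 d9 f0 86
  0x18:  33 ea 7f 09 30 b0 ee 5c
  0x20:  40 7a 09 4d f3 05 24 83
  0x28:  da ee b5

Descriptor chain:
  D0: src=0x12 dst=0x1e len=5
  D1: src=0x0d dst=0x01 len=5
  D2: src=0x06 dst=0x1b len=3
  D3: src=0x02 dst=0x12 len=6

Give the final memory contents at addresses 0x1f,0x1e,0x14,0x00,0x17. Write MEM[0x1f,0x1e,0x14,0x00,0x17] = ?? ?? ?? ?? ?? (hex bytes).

MEM[0x1f,0x1e,0x14,0x00,0x17] = 8d 5b 98 e0 16

D0: mem[0x1e..0x22] <- [5b 8d c3 d9 f0]
D1: mem[0x01..0x05] <- [b9 9e 05 98 bf]
D2: mem[0x1b..0x1d] <- [cf 16 96]
D3: mem[0x12..0x17] <- [9e 05 98 bf cf 16]
query mem[0x1f]=0x8d, mem[0x1e]=0x5b, mem[0x14]=0x98, mem[0x00]=0xe0, mem[0x17]=0x16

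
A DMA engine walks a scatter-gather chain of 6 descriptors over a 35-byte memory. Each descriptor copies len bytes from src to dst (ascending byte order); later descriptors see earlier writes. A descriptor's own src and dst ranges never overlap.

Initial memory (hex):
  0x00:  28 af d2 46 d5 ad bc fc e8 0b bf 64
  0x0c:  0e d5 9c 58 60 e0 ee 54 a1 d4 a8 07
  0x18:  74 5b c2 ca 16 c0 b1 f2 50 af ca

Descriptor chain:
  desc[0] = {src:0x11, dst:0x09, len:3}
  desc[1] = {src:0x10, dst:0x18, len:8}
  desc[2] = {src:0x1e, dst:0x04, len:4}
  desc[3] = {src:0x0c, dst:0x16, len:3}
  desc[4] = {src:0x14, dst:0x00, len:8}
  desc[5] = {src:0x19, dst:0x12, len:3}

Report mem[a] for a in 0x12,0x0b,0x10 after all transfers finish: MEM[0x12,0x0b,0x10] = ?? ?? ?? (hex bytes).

#0 dst[0x09+3] := {0xe0,0xee,0x54}
#1 dst[0x18+8] := {0x60,0xe0,0xee,0x54,0xa1,0xd4,0xa8,0x07}
#2 dst[0x04+4] := {0xa8,0x07,0x50,0xaf}
#3 dst[0x16+3] := {0x0e,0xd5,0x9c}
#4 dst[0x00+8] := {0xa1,0xd4,0x0e,0xd5,0x9c,0xe0,0xee,0x54}
#5 dst[0x12+3] := {0xe0,0xee,0x54}
query mem[0x12]=0xe0, mem[0x0b]=0x54, mem[0x10]=0x60

MEM[0x12,0x0b,0x10] = e0 54 60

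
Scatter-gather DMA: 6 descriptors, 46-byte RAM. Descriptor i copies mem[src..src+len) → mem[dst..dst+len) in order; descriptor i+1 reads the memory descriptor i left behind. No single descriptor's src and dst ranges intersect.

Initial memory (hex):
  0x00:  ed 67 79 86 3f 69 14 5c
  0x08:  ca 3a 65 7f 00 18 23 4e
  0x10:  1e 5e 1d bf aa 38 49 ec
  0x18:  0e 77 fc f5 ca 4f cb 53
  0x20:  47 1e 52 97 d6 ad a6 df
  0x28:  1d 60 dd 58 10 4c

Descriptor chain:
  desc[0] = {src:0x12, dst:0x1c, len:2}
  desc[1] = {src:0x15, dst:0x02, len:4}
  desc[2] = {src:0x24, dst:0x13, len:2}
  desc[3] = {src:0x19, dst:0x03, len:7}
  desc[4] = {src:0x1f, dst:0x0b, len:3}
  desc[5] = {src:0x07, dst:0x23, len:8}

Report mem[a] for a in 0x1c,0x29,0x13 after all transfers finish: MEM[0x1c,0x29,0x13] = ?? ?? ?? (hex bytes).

D0: mem[0x1c..0x1d] <- [1d bf]
D1: mem[0x02..0x05] <- [38 49 ec 0e]
D2: mem[0x13..0x14] <- [d6 ad]
D3: mem[0x03..0x09] <- [77 fc f5 1d bf cb 53]
D4: mem[0x0b..0x0d] <- [53 47 1e]
D5: mem[0x23..0x2a] <- [bf cb 53 65 53 47 1e 23]
query mem[0x1c]=0x1d, mem[0x29]=0x1e, mem[0x13]=0xd6

MEM[0x1c,0x29,0x13] = 1d 1e d6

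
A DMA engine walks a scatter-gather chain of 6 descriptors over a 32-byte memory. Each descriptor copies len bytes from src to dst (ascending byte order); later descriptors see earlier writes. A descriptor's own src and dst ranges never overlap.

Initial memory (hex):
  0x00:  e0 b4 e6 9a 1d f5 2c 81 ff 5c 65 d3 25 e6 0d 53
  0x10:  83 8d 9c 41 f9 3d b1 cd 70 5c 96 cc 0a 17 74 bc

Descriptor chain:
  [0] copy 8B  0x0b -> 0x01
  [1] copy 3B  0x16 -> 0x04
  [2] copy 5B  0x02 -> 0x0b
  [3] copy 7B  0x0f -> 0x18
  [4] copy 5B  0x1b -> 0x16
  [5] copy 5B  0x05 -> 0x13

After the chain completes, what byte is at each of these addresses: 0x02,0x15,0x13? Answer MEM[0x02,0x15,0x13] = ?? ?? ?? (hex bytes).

MEM[0x02,0x15,0x13] = 25 8d cd

[0] 0x0b->0x01 len=8 : d3 25 e6 0d 53 83 8d 9c
[1] 0x16->0x04 len=3 : b1 cd 70
[2] 0x02->0x0b len=5 : 25 e6 b1 cd 70
[3] 0x0f->0x18 len=7 : 70 83 8d 9c 41 f9 3d
[4] 0x1b->0x16 len=5 : 9c 41 f9 3d bc
[5] 0x05->0x13 len=5 : cd 70 8d 9c 5c
query mem[0x02]=0x25, mem[0x15]=0x8d, mem[0x13]=0xcd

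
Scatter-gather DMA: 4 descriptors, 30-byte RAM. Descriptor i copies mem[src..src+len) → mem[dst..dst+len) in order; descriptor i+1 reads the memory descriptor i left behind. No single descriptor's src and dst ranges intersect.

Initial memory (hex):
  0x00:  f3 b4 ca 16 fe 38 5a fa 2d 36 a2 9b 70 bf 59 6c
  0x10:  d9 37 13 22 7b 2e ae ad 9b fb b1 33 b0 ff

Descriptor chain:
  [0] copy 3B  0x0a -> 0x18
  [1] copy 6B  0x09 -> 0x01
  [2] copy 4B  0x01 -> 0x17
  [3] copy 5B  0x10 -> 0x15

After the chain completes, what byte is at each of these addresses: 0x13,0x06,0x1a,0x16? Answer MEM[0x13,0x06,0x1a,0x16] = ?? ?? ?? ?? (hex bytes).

MEM[0x13,0x06,0x1a,0x16] = 22 59 70 37

  after D0: wrote 3B at 0x18 = a29b70
  after D1: wrote 6B at 0x01 = 36a29b70bf59
  after D2: wrote 4B at 0x17 = 36a29b70
  after D3: wrote 5B at 0x15 = d93713227b
query mem[0x13]=0x22, mem[0x06]=0x59, mem[0x1a]=0x70, mem[0x16]=0x37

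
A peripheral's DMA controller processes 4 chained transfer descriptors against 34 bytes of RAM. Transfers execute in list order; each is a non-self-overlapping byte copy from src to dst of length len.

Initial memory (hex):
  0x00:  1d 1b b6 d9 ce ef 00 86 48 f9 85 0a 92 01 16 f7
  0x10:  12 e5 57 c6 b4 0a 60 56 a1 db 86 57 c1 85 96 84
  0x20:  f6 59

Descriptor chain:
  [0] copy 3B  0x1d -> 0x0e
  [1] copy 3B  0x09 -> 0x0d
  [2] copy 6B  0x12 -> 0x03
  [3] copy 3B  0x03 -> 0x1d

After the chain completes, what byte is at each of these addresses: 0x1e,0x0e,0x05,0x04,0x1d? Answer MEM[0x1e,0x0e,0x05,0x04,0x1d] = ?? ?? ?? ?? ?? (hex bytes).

MEM[0x1e,0x0e,0x05,0x04,0x1d] = c6 85 b4 c6 57

D0: mem[0x0e..0x10] <- [85 96 84]
D1: mem[0x0d..0x0f] <- [f9 85 0a]
D2: mem[0x03..0x08] <- [57 c6 b4 0a 60 56]
D3: mem[0x1d..0x1f] <- [57 c6 b4]
query mem[0x1e]=0xc6, mem[0x0e]=0x85, mem[0x05]=0xb4, mem[0x04]=0xc6, mem[0x1d]=0x57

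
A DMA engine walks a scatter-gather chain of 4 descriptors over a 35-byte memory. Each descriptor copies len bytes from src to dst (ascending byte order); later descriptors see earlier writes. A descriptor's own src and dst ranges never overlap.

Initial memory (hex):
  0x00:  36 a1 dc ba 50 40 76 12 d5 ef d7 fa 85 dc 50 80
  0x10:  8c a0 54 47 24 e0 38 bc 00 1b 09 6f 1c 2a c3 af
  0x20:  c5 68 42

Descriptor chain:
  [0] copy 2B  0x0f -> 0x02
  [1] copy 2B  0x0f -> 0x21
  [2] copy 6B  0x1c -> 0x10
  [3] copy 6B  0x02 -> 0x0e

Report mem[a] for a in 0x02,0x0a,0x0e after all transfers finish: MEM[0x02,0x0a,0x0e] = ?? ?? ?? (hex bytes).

#0 dst[0x02+2] := {0x80,0x8c}
#1 dst[0x21+2] := {0x80,0x8c}
#2 dst[0x10+6] := {0x1c,0x2a,0xc3,0xaf,0xc5,0x80}
#3 dst[0x0e+6] := {0x80,0x8c,0x50,0x40,0x76,0x12}
query mem[0x02]=0x80, mem[0x0a]=0xd7, mem[0x0e]=0x80

MEM[0x02,0x0a,0x0e] = 80 d7 80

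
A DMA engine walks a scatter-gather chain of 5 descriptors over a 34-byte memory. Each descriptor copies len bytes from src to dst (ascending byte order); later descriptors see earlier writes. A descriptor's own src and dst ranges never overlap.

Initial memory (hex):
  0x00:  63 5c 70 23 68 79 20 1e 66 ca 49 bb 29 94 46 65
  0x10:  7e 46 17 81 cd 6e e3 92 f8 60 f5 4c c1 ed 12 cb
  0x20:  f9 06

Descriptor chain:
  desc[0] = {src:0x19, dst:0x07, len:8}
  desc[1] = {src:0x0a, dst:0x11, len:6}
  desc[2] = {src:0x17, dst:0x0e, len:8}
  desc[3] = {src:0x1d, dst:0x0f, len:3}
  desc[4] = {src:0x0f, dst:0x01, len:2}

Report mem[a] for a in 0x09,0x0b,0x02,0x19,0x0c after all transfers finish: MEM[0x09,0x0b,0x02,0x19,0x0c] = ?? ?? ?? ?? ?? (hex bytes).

D0: mem[0x07..0x0e] <- [60 f5 4c c1 ed 12 cb f9]
D1: mem[0x11..0x16] <- [c1 ed 12 cb f9 65]
D2: mem[0x0e..0x15] <- [92 f8 60 f5 4c c1 ed 12]
D3: mem[0x0f..0x11] <- [ed 12 cb]
D4: mem[0x01..0x02] <- [ed 12]
query mem[0x09]=0x4c, mem[0x0b]=0xed, mem[0x02]=0x12, mem[0x19]=0x60, mem[0x0c]=0x12

MEM[0x09,0x0b,0x02,0x19,0x0c] = 4c ed 12 60 12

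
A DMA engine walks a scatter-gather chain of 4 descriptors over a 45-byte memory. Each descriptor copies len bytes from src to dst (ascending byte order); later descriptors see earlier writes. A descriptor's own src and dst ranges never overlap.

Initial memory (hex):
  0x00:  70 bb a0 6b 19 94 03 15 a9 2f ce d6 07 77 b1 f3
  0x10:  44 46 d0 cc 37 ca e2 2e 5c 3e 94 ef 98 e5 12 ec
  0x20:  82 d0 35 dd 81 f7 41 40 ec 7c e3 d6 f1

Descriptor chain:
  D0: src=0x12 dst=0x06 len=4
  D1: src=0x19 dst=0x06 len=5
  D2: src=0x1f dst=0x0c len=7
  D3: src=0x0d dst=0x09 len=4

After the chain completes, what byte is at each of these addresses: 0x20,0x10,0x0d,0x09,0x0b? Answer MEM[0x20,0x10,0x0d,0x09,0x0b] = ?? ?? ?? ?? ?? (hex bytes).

#0 dst[0x06+4] := {0xd0,0xcc,0x37,0xca}
#1 dst[0x06+5] := {0x3e,0x94,0xef,0x98,0xe5}
#2 dst[0x0c+7] := {0xec,0x82,0xd0,0x35,0xdd,0x81,0xf7}
#3 dst[0x09+4] := {0x82,0xd0,0x35,0xdd}
query mem[0x20]=0x82, mem[0x10]=0xdd, mem[0x0d]=0x82, mem[0x09]=0x82, mem[0x0b]=0x35

MEM[0x20,0x10,0x0d,0x09,0x0b] = 82 dd 82 82 35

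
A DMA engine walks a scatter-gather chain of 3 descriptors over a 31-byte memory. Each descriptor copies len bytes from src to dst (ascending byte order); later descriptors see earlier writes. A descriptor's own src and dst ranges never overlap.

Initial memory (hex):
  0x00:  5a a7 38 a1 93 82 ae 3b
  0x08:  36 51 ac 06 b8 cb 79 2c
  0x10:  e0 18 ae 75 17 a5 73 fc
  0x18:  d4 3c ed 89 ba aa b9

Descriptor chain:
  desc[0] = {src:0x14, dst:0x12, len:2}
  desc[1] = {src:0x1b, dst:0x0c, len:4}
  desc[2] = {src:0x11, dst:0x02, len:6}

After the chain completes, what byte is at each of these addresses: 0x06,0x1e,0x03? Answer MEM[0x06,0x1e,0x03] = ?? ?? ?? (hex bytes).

MEM[0x06,0x1e,0x03] = a5 b9 17

D0: mem[0x12..0x13] <- [17 a5]
D1: mem[0x0c..0x0f] <- [89 ba aa b9]
D2: mem[0x02..0x07] <- [18 17 a5 17 a5 73]
query mem[0x06]=0xa5, mem[0x1e]=0xb9, mem[0x03]=0x17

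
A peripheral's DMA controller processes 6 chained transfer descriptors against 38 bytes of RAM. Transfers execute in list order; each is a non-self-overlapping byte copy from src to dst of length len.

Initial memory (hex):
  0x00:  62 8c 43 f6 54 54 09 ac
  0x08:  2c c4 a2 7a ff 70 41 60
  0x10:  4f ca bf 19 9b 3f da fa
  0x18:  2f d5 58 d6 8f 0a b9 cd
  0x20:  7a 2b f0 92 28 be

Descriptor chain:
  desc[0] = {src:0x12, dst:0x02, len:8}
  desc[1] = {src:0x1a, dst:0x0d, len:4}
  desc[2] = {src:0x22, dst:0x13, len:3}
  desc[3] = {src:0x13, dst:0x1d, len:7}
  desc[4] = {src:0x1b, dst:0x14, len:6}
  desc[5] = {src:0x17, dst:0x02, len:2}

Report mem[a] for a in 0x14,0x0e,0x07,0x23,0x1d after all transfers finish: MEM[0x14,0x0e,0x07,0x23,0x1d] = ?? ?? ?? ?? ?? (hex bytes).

[0] 0x12->0x02 len=8 : bf 19 9b 3f da fa 2f d5
[1] 0x1a->0x0d len=4 : 58 d6 8f 0a
[2] 0x22->0x13 len=3 : f0 92 28
[3] 0x13->0x1d len=7 : f0 92 28 da fa 2f d5
[4] 0x1b->0x14 len=6 : d6 8f f0 92 28 da
[5] 0x17->0x02 len=2 : 92 28
query mem[0x14]=0xd6, mem[0x0e]=0xd6, mem[0x07]=0xfa, mem[0x23]=0xd5, mem[0x1d]=0xf0

MEM[0x14,0x0e,0x07,0x23,0x1d] = d6 d6 fa d5 f0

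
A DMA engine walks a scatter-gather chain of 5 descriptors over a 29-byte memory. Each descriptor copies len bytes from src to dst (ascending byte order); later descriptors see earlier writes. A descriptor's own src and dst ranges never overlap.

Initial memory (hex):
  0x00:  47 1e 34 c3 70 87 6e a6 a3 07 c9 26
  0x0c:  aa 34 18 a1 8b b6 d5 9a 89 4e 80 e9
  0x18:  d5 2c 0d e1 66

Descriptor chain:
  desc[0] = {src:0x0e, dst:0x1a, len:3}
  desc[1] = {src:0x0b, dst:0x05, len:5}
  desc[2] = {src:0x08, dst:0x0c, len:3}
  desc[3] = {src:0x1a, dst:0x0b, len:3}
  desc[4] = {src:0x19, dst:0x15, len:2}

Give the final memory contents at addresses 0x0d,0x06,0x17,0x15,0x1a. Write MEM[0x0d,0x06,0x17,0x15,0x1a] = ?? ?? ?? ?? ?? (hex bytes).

MEM[0x0d,0x06,0x17,0x15,0x1a] = 8b aa e9 2c 18

  after D0: wrote 3B at 0x1a = 18a18b
  after D1: wrote 5B at 0x05 = 26aa3418a1
  after D2: wrote 3B at 0x0c = 18a1c9
  after D3: wrote 3B at 0x0b = 18a18b
  after D4: wrote 2B at 0x15 = 2c18
query mem[0x0d]=0x8b, mem[0x06]=0xaa, mem[0x17]=0xe9, mem[0x15]=0x2c, mem[0x1a]=0x18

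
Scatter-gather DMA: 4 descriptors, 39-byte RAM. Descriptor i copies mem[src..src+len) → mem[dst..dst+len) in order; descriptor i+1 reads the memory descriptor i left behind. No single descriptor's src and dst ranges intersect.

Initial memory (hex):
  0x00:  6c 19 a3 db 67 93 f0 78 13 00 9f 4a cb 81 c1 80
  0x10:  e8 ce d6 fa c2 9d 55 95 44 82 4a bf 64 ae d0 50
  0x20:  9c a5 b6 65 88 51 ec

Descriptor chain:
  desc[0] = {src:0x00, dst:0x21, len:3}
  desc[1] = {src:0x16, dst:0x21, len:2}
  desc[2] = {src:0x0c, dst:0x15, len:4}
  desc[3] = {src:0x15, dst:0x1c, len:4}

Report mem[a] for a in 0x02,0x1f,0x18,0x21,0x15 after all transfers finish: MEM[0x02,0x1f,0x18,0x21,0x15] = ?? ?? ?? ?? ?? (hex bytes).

D0: mem[0x21..0x23] <- [6c 19 a3]
D1: mem[0x21..0x22] <- [55 95]
D2: mem[0x15..0x18] <- [cb 81 c1 80]
D3: mem[0x1c..0x1f] <- [cb 81 c1 80]
query mem[0x02]=0xa3, mem[0x1f]=0x80, mem[0x18]=0x80, mem[0x21]=0x55, mem[0x15]=0xcb

MEM[0x02,0x1f,0x18,0x21,0x15] = a3 80 80 55 cb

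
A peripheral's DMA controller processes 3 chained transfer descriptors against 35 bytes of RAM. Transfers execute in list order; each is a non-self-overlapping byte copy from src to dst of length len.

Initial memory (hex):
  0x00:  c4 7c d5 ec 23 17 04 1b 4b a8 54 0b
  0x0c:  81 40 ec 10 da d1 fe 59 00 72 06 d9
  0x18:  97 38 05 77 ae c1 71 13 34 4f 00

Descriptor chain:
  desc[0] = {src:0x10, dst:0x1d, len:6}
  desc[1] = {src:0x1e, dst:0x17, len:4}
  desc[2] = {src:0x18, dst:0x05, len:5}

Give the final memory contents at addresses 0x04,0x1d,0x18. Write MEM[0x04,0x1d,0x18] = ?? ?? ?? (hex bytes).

D0: mem[0x1d..0x22] <- [da d1 fe 59 00 72]
D1: mem[0x17..0x1a] <- [d1 fe 59 00]
D2: mem[0x05..0x09] <- [fe 59 00 77 ae]
query mem[0x04]=0x23, mem[0x1d]=0xda, mem[0x18]=0xfe

MEM[0x04,0x1d,0x18] = 23 da fe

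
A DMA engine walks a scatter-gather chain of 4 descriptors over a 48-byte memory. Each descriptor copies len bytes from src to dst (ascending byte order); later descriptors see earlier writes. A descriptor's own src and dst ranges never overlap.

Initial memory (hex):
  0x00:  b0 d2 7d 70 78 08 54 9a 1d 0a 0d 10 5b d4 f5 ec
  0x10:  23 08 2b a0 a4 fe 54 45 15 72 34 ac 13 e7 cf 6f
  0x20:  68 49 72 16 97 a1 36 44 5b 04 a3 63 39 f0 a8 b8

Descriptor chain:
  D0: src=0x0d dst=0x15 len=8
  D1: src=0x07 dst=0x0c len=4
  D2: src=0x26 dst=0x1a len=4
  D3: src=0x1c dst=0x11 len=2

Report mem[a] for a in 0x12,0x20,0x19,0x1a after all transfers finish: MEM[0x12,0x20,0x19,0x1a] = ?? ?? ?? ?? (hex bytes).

#0 dst[0x15+8] := {0xd4,0xf5,0xec,0x23,0x08,0x2b,0xa0,0xa4}
#1 dst[0x0c+4] := {0x9a,0x1d,0x0a,0x0d}
#2 dst[0x1a+4] := {0x36,0x44,0x5b,0x04}
#3 dst[0x11+2] := {0x5b,0x04}
query mem[0x12]=0x04, mem[0x20]=0x68, mem[0x19]=0x08, mem[0x1a]=0x36

MEM[0x12,0x20,0x19,0x1a] = 04 68 08 36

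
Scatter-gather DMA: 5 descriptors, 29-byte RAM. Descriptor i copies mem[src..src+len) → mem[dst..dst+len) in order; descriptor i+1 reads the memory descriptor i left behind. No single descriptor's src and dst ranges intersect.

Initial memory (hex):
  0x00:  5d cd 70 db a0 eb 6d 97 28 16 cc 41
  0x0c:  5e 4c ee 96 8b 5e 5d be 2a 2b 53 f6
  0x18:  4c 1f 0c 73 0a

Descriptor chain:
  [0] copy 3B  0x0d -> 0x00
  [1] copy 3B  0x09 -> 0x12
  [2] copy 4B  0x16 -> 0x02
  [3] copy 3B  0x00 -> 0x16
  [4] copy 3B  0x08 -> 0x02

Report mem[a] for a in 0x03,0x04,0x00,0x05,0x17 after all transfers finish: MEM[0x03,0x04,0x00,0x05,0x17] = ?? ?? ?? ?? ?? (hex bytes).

MEM[0x03,0x04,0x00,0x05,0x17] = 16 cc 4c 1f ee

#0 dst[0x00+3] := {0x4c,0xee,0x96}
#1 dst[0x12+3] := {0x16,0xcc,0x41}
#2 dst[0x02+4] := {0x53,0xf6,0x4c,0x1f}
#3 dst[0x16+3] := {0x4c,0xee,0x53}
#4 dst[0x02+3] := {0x28,0x16,0xcc}
query mem[0x03]=0x16, mem[0x04]=0xcc, mem[0x00]=0x4c, mem[0x05]=0x1f, mem[0x17]=0xee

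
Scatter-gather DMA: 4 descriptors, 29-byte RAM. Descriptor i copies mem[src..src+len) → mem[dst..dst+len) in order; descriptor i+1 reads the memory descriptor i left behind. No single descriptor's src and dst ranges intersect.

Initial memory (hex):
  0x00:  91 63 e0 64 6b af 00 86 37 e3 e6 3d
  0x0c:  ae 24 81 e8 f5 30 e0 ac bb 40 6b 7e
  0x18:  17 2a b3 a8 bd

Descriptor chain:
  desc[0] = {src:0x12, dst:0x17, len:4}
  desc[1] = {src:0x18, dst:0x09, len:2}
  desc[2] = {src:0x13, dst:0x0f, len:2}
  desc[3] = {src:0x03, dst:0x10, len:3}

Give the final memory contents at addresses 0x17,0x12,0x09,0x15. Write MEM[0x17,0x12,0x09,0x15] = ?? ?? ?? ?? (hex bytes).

MEM[0x17,0x12,0x09,0x15] = e0 af ac 40

D0: mem[0x17..0x1a] <- [e0 ac bb 40]
D1: mem[0x09..0x0a] <- [ac bb]
D2: mem[0x0f..0x10] <- [ac bb]
D3: mem[0x10..0x12] <- [64 6b af]
query mem[0x17]=0xe0, mem[0x12]=0xaf, mem[0x09]=0xac, mem[0x15]=0x40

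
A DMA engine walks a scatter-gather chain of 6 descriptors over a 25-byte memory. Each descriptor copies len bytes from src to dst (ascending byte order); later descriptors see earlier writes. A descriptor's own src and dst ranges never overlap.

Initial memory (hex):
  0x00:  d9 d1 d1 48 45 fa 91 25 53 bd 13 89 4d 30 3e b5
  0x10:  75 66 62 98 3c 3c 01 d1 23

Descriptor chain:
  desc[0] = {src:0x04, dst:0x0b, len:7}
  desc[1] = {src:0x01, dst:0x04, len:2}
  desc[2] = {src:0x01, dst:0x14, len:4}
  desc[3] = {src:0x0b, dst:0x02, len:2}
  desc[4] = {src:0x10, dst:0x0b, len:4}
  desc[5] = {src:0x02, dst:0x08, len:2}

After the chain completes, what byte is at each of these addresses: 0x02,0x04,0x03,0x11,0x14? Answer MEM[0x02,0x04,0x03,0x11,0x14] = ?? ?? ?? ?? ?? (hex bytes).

MEM[0x02,0x04,0x03,0x11,0x14] = 45 d1 fa 13 d1

D0: mem[0x0b..0x11] <- [45 fa 91 25 53 bd 13]
D1: mem[0x04..0x05] <- [d1 d1]
D2: mem[0x14..0x17] <- [d1 d1 48 d1]
D3: mem[0x02..0x03] <- [45 fa]
D4: mem[0x0b..0x0e] <- [bd 13 62 98]
D5: mem[0x08..0x09] <- [45 fa]
query mem[0x02]=0x45, mem[0x04]=0xd1, mem[0x03]=0xfa, mem[0x11]=0x13, mem[0x14]=0xd1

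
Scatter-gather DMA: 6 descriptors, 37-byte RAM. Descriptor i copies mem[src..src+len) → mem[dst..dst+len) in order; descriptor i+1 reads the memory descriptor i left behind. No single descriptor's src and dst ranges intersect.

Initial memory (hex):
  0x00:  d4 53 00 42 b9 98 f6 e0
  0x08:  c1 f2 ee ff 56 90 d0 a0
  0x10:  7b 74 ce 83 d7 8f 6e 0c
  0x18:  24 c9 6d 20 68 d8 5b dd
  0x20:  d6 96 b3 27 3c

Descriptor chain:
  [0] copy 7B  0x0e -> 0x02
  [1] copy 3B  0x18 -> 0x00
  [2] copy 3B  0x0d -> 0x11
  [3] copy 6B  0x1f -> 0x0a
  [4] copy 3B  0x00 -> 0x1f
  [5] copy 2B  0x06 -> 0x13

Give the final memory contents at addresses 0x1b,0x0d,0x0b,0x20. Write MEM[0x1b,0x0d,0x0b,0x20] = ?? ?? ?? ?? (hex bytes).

#0 dst[0x02+7] := {0xd0,0xa0,0x7b,0x74,0xce,0x83,0xd7}
#1 dst[0x00+3] := {0x24,0xc9,0x6d}
#2 dst[0x11+3] := {0x90,0xd0,0xa0}
#3 dst[0x0a+6] := {0xdd,0xd6,0x96,0xb3,0x27,0x3c}
#4 dst[0x1f+3] := {0x24,0xc9,0x6d}
#5 dst[0x13+2] := {0xce,0x83}
query mem[0x1b]=0x20, mem[0x0d]=0xb3, mem[0x0b]=0xd6, mem[0x20]=0xc9

MEM[0x1b,0x0d,0x0b,0x20] = 20 b3 d6 c9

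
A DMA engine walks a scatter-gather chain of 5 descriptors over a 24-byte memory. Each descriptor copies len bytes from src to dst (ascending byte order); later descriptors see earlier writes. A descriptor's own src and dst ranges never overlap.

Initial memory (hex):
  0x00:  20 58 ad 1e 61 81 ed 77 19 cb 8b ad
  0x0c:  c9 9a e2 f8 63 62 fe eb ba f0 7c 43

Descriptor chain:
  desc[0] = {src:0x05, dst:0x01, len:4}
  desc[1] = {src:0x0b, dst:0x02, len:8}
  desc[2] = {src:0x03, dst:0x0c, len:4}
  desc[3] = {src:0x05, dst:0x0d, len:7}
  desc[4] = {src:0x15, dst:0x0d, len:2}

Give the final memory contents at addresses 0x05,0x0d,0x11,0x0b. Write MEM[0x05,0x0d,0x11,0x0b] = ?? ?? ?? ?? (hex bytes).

MEM[0x05,0x0d,0x11,0x0b] = e2 f0 fe ad

#0 dst[0x01+4] := {0x81,0xed,0x77,0x19}
#1 dst[0x02+8] := {0xad,0xc9,0x9a,0xe2,0xf8,0x63,0x62,0xfe}
#2 dst[0x0c+4] := {0xc9,0x9a,0xe2,0xf8}
#3 dst[0x0d+7] := {0xe2,0xf8,0x63,0x62,0xfe,0x8b,0xad}
#4 dst[0x0d+2] := {0xf0,0x7c}
query mem[0x05]=0xe2, mem[0x0d]=0xf0, mem[0x11]=0xfe, mem[0x0b]=0xad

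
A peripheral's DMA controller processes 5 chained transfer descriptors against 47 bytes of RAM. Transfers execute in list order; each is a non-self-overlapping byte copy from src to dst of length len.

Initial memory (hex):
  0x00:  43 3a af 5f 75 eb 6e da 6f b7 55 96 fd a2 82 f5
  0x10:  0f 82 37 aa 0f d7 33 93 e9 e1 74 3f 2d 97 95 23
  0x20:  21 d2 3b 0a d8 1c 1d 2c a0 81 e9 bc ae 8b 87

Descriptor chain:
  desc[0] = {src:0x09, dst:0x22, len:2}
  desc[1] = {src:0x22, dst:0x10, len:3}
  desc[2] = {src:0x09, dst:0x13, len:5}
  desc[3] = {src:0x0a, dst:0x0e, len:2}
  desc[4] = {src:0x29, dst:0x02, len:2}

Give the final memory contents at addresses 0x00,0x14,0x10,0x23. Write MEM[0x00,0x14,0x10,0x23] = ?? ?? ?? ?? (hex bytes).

MEM[0x00,0x14,0x10,0x23] = 43 55 b7 55

#0 dst[0x22+2] := {0xb7,0x55}
#1 dst[0x10+3] := {0xb7,0x55,0xd8}
#2 dst[0x13+5] := {0xb7,0x55,0x96,0xfd,0xa2}
#3 dst[0x0e+2] := {0x55,0x96}
#4 dst[0x02+2] := {0x81,0xe9}
query mem[0x00]=0x43, mem[0x14]=0x55, mem[0x10]=0xb7, mem[0x23]=0x55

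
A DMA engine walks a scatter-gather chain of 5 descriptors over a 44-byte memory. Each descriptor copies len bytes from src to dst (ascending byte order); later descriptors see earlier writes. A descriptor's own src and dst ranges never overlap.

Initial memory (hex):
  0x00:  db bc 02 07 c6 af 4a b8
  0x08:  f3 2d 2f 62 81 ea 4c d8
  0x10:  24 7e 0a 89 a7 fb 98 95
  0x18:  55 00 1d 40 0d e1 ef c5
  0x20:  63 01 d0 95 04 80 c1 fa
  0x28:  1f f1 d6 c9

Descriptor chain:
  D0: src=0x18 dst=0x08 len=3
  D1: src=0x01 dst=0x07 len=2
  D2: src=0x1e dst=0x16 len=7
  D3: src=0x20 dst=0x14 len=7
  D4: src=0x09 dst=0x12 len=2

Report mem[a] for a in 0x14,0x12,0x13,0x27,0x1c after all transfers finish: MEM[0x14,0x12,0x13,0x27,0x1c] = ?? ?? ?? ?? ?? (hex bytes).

D0: mem[0x08..0x0a] <- [55 00 1d]
D1: mem[0x07..0x08] <- [bc 02]
D2: mem[0x16..0x1c] <- [ef c5 63 01 d0 95 04]
D3: mem[0x14..0x1a] <- [63 01 d0 95 04 80 c1]
D4: mem[0x12..0x13] <- [00 1d]
query mem[0x14]=0x63, mem[0x12]=0x00, mem[0x13]=0x1d, mem[0x27]=0xfa, mem[0x1c]=0x04

MEM[0x14,0x12,0x13,0x27,0x1c] = 63 00 1d fa 04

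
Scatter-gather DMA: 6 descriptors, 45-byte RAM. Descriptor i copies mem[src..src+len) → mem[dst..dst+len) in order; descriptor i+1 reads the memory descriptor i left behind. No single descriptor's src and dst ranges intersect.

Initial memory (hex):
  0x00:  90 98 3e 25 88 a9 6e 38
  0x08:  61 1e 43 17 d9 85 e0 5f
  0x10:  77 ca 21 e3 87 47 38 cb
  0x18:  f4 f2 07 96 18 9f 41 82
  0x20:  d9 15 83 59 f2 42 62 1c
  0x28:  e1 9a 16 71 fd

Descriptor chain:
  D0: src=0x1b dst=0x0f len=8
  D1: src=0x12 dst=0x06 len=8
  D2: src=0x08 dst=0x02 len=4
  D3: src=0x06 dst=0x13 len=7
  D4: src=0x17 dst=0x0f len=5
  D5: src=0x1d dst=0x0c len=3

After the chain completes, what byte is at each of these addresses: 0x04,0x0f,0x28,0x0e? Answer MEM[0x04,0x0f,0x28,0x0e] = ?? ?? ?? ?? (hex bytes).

MEM[0x04,0x0f,0x28,0x0e] = 83 83 e1 82

D0: mem[0x0f..0x16] <- [96 18 9f 41 82 d9 15 83]
D1: mem[0x06..0x0d] <- [41 82 d9 15 83 cb f4 f2]
D2: mem[0x02..0x05] <- [d9 15 83 cb]
D3: mem[0x13..0x19] <- [41 82 d9 15 83 cb f4]
D4: mem[0x0f..0x13] <- [83 cb f4 07 96]
D5: mem[0x0c..0x0e] <- [9f 41 82]
query mem[0x04]=0x83, mem[0x0f]=0x83, mem[0x28]=0xe1, mem[0x0e]=0x82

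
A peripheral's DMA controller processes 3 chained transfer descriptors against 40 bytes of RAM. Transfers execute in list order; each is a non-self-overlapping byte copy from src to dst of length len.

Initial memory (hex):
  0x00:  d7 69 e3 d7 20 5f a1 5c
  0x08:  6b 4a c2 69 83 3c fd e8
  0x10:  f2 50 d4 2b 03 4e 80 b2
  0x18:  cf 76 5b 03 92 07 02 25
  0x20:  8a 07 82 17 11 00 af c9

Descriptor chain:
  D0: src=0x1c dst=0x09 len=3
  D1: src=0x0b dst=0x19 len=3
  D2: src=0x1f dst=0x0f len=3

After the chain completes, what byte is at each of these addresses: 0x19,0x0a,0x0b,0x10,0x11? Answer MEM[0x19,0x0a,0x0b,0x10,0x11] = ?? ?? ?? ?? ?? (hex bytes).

D0: mem[0x09..0x0b] <- [92 07 02]
D1: mem[0x19..0x1b] <- [02 83 3c]
D2: mem[0x0f..0x11] <- [25 8a 07]
query mem[0x19]=0x02, mem[0x0a]=0x07, mem[0x0b]=0x02, mem[0x10]=0x8a, mem[0x11]=0x07

MEM[0x19,0x0a,0x0b,0x10,0x11] = 02 07 02 8a 07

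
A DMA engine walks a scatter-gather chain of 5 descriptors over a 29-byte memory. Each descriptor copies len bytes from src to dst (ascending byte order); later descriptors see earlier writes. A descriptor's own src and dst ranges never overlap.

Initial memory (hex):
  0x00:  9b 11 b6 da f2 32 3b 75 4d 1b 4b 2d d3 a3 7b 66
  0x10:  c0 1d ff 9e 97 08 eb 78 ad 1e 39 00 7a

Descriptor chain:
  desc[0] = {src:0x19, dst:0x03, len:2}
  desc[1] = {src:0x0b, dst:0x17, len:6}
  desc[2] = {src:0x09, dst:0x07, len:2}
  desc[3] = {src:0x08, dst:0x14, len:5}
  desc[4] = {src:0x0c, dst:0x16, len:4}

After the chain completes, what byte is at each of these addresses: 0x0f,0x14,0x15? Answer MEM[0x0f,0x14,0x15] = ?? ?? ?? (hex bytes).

MEM[0x0f,0x14,0x15] = 66 4b 1b

D0: mem[0x03..0x04] <- [1e 39]
D1: mem[0x17..0x1c] <- [2d d3 a3 7b 66 c0]
D2: mem[0x07..0x08] <- [1b 4b]
D3: mem[0x14..0x18] <- [4b 1b 4b 2d d3]
D4: mem[0x16..0x19] <- [d3 a3 7b 66]
query mem[0x0f]=0x66, mem[0x14]=0x4b, mem[0x15]=0x1b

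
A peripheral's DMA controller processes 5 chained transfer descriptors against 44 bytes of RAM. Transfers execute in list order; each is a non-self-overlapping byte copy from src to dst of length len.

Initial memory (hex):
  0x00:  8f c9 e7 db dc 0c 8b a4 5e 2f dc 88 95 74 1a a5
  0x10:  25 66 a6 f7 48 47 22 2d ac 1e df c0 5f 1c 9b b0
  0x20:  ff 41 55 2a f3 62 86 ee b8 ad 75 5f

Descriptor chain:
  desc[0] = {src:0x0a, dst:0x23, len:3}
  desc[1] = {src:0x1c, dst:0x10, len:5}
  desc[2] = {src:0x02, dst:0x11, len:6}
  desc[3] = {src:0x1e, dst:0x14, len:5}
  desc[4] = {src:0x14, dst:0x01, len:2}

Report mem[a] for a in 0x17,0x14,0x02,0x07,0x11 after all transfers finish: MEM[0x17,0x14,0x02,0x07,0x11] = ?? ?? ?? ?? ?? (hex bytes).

MEM[0x17,0x14,0x02,0x07,0x11] = 41 9b b0 a4 e7

  after D0: wrote 3B at 0x23 = dc8895
  after D1: wrote 5B at 0x10 = 5f1c9bb0ff
  after D2: wrote 6B at 0x11 = e7dbdc0c8ba4
  after D3: wrote 5B at 0x14 = 9bb0ff4155
  after D4: wrote 2B at 0x01 = 9bb0
query mem[0x17]=0x41, mem[0x14]=0x9b, mem[0x02]=0xb0, mem[0x07]=0xa4, mem[0x11]=0xe7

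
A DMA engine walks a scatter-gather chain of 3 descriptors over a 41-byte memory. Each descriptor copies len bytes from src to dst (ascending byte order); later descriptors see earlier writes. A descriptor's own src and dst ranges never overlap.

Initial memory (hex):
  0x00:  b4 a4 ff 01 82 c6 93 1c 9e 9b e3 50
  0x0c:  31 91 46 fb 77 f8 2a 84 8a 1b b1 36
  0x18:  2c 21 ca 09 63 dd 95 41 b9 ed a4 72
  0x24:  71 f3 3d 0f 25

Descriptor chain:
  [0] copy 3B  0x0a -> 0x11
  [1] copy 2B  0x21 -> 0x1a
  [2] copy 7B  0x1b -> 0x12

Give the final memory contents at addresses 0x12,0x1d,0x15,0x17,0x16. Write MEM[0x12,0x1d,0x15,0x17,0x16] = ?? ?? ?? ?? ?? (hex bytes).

MEM[0x12,0x1d,0x15,0x17,0x16] = a4 dd 95 b9 41

  after D0: wrote 3B at 0x11 = e35031
  after D1: wrote 2B at 0x1a = eda4
  after D2: wrote 7B at 0x12 = a463dd9541b9ed
query mem[0x12]=0xa4, mem[0x1d]=0xdd, mem[0x15]=0x95, mem[0x17]=0xb9, mem[0x16]=0x41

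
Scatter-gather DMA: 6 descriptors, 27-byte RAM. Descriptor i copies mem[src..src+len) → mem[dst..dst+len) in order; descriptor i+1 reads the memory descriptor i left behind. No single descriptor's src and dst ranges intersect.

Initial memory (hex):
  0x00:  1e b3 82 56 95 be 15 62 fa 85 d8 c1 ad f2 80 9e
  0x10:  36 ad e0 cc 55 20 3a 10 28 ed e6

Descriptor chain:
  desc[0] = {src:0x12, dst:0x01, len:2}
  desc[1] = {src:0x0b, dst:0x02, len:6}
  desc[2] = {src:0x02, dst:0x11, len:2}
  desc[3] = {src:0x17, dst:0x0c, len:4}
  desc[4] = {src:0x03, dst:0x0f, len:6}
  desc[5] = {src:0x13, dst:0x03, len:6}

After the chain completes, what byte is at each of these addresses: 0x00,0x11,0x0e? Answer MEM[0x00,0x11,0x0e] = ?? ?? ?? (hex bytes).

  after D0: wrote 2B at 0x01 = e0cc
  after D1: wrote 6B at 0x02 = c1adf2809e36
  after D2: wrote 2B at 0x11 = c1ad
  after D3: wrote 4B at 0x0c = 1028ede6
  after D4: wrote 6B at 0x0f = adf2809e36fa
  after D5: wrote 6B at 0x03 = 36fa203a1028
query mem[0x00]=0x1e, mem[0x11]=0x80, mem[0x0e]=0xed

MEM[0x00,0x11,0x0e] = 1e 80 ed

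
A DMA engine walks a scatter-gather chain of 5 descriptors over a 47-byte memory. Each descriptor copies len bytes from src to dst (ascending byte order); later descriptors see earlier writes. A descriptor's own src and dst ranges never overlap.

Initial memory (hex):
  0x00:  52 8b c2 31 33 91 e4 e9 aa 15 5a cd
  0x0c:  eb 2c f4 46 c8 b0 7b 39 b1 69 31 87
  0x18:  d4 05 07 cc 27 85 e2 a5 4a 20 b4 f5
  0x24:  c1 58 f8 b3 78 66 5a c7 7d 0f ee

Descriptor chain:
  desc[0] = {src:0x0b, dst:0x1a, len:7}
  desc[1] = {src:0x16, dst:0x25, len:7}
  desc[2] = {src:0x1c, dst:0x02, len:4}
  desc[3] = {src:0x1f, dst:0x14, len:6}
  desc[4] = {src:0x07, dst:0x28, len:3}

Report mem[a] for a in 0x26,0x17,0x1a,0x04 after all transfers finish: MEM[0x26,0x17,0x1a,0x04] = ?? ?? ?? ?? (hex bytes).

MEM[0x26,0x17,0x1a,0x04] = 87 b4 cd 46

  after D0: wrote 7B at 0x1a = cdeb2cf446c8b0
  after D1: wrote 7B at 0x25 = 3187d405cdeb2c
  after D2: wrote 4B at 0x02 = 2cf446c8
  after D3: wrote 6B at 0x14 = c8b020b4f5c1
  after D4: wrote 3B at 0x28 = e9aa15
query mem[0x26]=0x87, mem[0x17]=0xb4, mem[0x1a]=0xcd, mem[0x04]=0x46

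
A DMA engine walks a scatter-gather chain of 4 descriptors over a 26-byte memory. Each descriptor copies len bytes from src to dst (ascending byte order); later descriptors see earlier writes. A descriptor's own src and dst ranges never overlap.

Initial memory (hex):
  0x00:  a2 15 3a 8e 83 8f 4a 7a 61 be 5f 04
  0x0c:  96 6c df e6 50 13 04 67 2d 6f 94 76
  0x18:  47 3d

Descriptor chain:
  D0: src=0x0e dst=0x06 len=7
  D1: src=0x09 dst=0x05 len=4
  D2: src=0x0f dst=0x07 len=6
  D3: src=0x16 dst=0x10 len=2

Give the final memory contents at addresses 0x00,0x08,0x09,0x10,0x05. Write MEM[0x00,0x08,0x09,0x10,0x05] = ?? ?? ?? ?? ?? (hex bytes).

  after D0: wrote 7B at 0x06 = dfe6501304672d
  after D1: wrote 4B at 0x05 = 1304672d
  after D2: wrote 6B at 0x07 = e6501304672d
  after D3: wrote 2B at 0x10 = 9476
query mem[0x00]=0xa2, mem[0x08]=0x50, mem[0x09]=0x13, mem[0x10]=0x94, mem[0x05]=0x13

MEM[0x00,0x08,0x09,0x10,0x05] = a2 50 13 94 13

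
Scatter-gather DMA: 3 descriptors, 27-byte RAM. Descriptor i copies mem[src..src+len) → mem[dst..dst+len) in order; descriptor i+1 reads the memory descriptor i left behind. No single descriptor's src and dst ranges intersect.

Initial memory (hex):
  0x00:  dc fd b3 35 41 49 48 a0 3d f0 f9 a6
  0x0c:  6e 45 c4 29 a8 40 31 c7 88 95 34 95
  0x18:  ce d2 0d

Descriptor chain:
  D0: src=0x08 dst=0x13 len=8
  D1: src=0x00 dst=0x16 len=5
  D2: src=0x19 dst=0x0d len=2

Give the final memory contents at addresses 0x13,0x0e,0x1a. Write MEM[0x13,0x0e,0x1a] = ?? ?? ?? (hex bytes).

MEM[0x13,0x0e,0x1a] = 3d 41 41

#0 dst[0x13+8] := {0x3d,0xf0,0xf9,0xa6,0x6e,0x45,0xc4,0x29}
#1 dst[0x16+5] := {0xdc,0xfd,0xb3,0x35,0x41}
#2 dst[0x0d+2] := {0x35,0x41}
query mem[0x13]=0x3d, mem[0x0e]=0x41, mem[0x1a]=0x41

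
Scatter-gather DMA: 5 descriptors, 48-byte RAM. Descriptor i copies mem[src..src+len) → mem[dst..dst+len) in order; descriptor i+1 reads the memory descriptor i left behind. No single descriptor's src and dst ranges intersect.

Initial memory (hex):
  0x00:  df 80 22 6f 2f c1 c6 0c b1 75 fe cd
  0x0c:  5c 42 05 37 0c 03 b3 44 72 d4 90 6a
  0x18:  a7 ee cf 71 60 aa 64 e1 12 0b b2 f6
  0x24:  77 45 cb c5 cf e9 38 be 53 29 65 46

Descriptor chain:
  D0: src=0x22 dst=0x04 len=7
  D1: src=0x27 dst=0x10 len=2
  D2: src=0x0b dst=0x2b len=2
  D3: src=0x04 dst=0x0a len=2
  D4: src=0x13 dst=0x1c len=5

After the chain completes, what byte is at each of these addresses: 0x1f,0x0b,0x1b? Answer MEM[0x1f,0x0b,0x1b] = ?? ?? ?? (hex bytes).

MEM[0x1f,0x0b,0x1b] = 90 f6 71

  after D0: wrote 7B at 0x04 = b2f67745cbc5cf
  after D1: wrote 2B at 0x10 = c5cf
  after D2: wrote 2B at 0x2b = cd5c
  after D3: wrote 2B at 0x0a = b2f6
  after D4: wrote 5B at 0x1c = 4472d4906a
query mem[0x1f]=0x90, mem[0x0b]=0xf6, mem[0x1b]=0x71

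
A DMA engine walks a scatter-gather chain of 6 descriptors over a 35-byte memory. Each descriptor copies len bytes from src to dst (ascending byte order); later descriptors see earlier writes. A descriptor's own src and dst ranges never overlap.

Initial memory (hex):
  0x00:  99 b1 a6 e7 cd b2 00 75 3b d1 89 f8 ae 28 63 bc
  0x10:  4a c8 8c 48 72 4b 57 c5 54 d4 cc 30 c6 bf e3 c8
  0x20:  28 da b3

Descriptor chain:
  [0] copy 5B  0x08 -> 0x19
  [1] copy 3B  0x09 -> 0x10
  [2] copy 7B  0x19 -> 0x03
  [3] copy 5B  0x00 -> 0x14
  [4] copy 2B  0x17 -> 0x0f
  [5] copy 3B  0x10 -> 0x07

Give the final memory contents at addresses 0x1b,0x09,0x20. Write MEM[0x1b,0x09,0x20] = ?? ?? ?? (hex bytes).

D0: mem[0x19..0x1d] <- [3b d1 89 f8 ae]
D1: mem[0x10..0x12] <- [d1 89 f8]
D2: mem[0x03..0x09] <- [3b d1 89 f8 ae e3 c8]
D3: mem[0x14..0x18] <- [99 b1 a6 3b d1]
D4: mem[0x0f..0x10] <- [3b d1]
D5: mem[0x07..0x09] <- [d1 89 f8]
query mem[0x1b]=0x89, mem[0x09]=0xf8, mem[0x20]=0x28

MEM[0x1b,0x09,0x20] = 89 f8 28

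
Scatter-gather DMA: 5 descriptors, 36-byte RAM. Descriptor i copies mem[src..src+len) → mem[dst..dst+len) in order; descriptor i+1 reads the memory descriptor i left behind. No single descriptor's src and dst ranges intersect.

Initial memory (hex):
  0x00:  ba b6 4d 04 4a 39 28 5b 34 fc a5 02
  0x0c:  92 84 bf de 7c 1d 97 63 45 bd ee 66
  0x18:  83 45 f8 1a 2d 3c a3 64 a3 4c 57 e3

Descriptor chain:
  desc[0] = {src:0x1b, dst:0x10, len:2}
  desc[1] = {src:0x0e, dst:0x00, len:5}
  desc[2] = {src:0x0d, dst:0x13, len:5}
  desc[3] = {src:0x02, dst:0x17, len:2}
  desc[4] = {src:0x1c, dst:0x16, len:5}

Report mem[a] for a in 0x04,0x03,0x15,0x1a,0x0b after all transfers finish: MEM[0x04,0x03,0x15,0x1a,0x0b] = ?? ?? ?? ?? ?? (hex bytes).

MEM[0x04,0x03,0x15,0x1a,0x0b] = 97 2d de a3 02

[0] 0x1b->0x10 len=2 : 1a 2d
[1] 0x0e->0x00 len=5 : bf de 1a 2d 97
[2] 0x0d->0x13 len=5 : 84 bf de 1a 2d
[3] 0x02->0x17 len=2 : 1a 2d
[4] 0x1c->0x16 len=5 : 2d 3c a3 64 a3
query mem[0x04]=0x97, mem[0x03]=0x2d, mem[0x15]=0xde, mem[0x1a]=0xa3, mem[0x0b]=0x02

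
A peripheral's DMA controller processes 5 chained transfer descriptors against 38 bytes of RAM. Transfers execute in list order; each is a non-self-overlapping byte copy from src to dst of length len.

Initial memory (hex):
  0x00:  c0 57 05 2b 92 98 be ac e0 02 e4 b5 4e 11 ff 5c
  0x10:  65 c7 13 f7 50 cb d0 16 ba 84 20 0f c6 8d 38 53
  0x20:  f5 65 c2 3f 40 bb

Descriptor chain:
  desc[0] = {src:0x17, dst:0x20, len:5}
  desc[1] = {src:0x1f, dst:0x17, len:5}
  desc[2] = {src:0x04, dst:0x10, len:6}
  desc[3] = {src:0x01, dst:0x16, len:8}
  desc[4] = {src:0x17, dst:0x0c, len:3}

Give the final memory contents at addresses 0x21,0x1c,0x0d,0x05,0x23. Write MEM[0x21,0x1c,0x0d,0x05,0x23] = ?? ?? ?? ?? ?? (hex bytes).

D0: mem[0x20..0x24] <- [16 ba 84 20 0f]
D1: mem[0x17..0x1b] <- [53 16 ba 84 20]
D2: mem[0x10..0x15] <- [92 98 be ac e0 02]
D3: mem[0x16..0x1d] <- [57 05 2b 92 98 be ac e0]
D4: mem[0x0c..0x0e] <- [05 2b 92]
query mem[0x21]=0xba, mem[0x1c]=0xac, mem[0x0d]=0x2b, mem[0x05]=0x98, mem[0x23]=0x20

MEM[0x21,0x1c,0x0d,0x05,0x23] = ba ac 2b 98 20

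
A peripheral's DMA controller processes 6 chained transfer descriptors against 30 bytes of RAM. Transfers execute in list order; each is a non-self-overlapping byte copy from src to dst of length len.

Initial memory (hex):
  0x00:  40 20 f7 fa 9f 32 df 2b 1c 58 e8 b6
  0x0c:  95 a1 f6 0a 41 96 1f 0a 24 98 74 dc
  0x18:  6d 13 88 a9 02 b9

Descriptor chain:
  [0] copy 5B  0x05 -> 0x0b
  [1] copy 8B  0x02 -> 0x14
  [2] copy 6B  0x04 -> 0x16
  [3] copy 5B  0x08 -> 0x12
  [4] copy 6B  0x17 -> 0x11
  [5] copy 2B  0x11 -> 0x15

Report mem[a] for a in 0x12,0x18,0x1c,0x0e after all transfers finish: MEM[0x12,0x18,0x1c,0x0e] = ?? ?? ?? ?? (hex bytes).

#0 dst[0x0b+5] := {0x32,0xdf,0x2b,0x1c,0x58}
#1 dst[0x14+8] := {0xf7,0xfa,0x9f,0x32,0xdf,0x2b,0x1c,0x58}
#2 dst[0x16+6] := {0x9f,0x32,0xdf,0x2b,0x1c,0x58}
#3 dst[0x12+5] := {0x1c,0x58,0xe8,0x32,0xdf}
#4 dst[0x11+6] := {0x32,0xdf,0x2b,0x1c,0x58,0x02}
#5 dst[0x15+2] := {0x32,0xdf}
query mem[0x12]=0xdf, mem[0x18]=0xdf, mem[0x1c]=0x02, mem[0x0e]=0x1c

MEM[0x12,0x18,0x1c,0x0e] = df df 02 1c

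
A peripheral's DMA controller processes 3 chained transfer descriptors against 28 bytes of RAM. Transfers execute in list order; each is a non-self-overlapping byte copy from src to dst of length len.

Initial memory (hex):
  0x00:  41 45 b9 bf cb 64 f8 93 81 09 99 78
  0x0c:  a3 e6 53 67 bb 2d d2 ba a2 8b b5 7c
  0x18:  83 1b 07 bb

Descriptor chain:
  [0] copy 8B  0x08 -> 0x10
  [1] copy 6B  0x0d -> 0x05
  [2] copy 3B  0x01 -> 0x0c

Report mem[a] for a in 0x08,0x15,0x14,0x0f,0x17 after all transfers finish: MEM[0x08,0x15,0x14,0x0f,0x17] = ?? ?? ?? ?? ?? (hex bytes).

MEM[0x08,0x15,0x14,0x0f,0x17] = 81 e6 a3 67 67

[0] 0x08->0x10 len=8 : 81 09 99 78 a3 e6 53 67
[1] 0x0d->0x05 len=6 : e6 53 67 81 09 99
[2] 0x01->0x0c len=3 : 45 b9 bf
query mem[0x08]=0x81, mem[0x15]=0xe6, mem[0x14]=0xa3, mem[0x0f]=0x67, mem[0x17]=0x67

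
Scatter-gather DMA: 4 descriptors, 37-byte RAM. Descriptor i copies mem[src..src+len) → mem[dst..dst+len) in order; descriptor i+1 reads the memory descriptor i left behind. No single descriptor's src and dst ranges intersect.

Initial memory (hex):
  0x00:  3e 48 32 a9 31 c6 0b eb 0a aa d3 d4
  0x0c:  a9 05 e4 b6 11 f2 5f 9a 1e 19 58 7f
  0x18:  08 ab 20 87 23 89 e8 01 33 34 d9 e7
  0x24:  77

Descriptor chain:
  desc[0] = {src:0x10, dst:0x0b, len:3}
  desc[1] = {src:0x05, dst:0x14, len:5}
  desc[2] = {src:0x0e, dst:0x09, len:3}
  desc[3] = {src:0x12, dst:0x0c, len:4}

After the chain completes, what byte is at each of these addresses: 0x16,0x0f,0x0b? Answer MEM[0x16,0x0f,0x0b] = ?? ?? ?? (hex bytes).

[0] 0x10->0x0b len=3 : 11 f2 5f
[1] 0x05->0x14 len=5 : c6 0b eb 0a aa
[2] 0x0e->0x09 len=3 : e4 b6 11
[3] 0x12->0x0c len=4 : 5f 9a c6 0b
query mem[0x16]=0xeb, mem[0x0f]=0x0b, mem[0x0b]=0x11

MEM[0x16,0x0f,0x0b] = eb 0b 11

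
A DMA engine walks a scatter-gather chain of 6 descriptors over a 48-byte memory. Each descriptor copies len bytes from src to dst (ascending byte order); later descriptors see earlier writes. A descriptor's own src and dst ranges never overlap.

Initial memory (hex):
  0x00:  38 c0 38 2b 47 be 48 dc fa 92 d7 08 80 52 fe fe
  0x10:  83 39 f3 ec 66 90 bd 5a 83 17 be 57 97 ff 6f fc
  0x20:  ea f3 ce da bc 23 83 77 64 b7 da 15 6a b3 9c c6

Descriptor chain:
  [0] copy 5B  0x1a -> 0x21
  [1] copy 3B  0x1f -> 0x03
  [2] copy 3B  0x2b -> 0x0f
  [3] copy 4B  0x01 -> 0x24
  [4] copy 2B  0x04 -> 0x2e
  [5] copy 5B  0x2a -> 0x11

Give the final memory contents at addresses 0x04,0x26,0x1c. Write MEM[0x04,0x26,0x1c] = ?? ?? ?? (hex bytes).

D0: mem[0x21..0x25] <- [be 57 97 ff 6f]
D1: mem[0x03..0x05] <- [fc ea be]
D2: mem[0x0f..0x11] <- [15 6a b3]
D3: mem[0x24..0x27] <- [c0 38 fc ea]
D4: mem[0x2e..0x2f] <- [ea be]
D5: mem[0x11..0x15] <- [da 15 6a b3 ea]
query mem[0x04]=0xea, mem[0x26]=0xfc, mem[0x1c]=0x97

MEM[0x04,0x26,0x1c] = ea fc 97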